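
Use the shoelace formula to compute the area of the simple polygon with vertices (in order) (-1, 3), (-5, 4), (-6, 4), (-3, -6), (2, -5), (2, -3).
Area = 97/2

Shoelace formula: Area = (1/2) |Σ_i (x_i · y_{i+1} − x_{i+1} · y_i)| (indices mod n). Compute each cross term:
  (-1)(4) − (-5)(3) = 11
  (-5)(4) − (-6)(4) = 4
  (-6)(-6) − (-3)(4) = 48
  (-3)(-5) − (2)(-6) = 27
  (2)(-3) − (2)(-5) = 4
  (2)(3) − (-1)(-3) = 3
Sum = 97, so (signed) Area = 97/2 = 97/2, |Area| = 97/2.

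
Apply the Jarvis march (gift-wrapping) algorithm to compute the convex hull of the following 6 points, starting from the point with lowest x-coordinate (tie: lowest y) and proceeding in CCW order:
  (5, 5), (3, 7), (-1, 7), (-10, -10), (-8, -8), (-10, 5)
Hull (CCW) = [(-10, -10), (5, 5), (3, 7), (-1, 7), (-10, 5)]

Jarvis march: at each step, from the current hull vertex p, select the next vertex q as the point such that every other point lies strictly to the left of (or on) the directed line p → q. (Equivalently: for every other point r, the cross product (q − p) × (r − p) ≥ 0.)
Starting point (lowest x, tie lowest y): (-10, -10). Wrap until returning to start. Resulting hull: (-10, -10), (5, 5), (3, 7), (-1, 7), (-10, 5).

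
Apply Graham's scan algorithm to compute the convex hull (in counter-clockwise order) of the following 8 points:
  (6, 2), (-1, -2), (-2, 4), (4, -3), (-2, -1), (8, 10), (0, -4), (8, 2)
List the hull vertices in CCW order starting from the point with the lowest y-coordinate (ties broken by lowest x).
Hull (CCW) = [(0, -4), (4, -3), (8, 2), (8, 10), (-2, 4), (-2, -1)]

Graham scan procedure:
  1. Find the pivot p₀ = point with lowest y (tie → lowest x): (0, -4).
  2. Sort the remaining points by polar angle around p₀.
  3. Walk through sorted points, maintaining a stack; pop the top while the last three entries make a non-left turn (cross product ≤ 0).
  4. Final stack is the convex hull in CCW order: (0, -4), (4, -3), (8, 2), (8, 10), (-2, 4), (-2, -1).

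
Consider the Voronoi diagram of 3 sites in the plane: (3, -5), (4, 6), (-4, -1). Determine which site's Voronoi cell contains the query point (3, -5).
Nearest site = (3, -5)

The Voronoi cell of site s contains exactly those query points closer to s than to any other site. Compute squared distances from q = (3, -5) to each site:
  (3 − 3)² + (-5 − -5)² = 0
  (-4 − 3)² + (-1 − -5)² = 65
  (4 − 3)² + (6 − -5)² = 122
Minimum is attained by (3, -5), so q lies in its Voronoi cell.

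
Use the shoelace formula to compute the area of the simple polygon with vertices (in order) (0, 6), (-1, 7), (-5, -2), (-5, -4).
Area = 23/2

Shoelace formula: Area = (1/2) |Σ_i (x_i · y_{i+1} − x_{i+1} · y_i)| (indices mod n). Compute each cross term:
  (0)(7) − (-1)(6) = 6
  (-1)(-2) − (-5)(7) = 37
  (-5)(-4) − (-5)(-2) = 10
  (-5)(6) − (0)(-4) = -30
Sum = 23, so (signed) Area = 23/2 = 23/2, |Area| = 23/2.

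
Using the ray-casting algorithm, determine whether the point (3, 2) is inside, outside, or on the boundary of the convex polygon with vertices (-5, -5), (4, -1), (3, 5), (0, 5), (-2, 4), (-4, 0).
The point (3, 2) lies strictly inside the polygon

Cast a horizontal ray to the right from the query point and count how many polygon edges it crosses (each edge strictly once or zero times, handled with the usual half-open convention). 
Parity of crossings → odd ⇒ inside.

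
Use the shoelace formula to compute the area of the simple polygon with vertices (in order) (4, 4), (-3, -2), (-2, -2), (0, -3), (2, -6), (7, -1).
Area = 45

Shoelace formula: Area = (1/2) |Σ_i (x_i · y_{i+1} − x_{i+1} · y_i)| (indices mod n). Compute each cross term:
  (4)(-2) − (-3)(4) = 4
  (-3)(-2) − (-2)(-2) = 2
  (-2)(-3) − (0)(-2) = 6
  (0)(-6) − (2)(-3) = 6
  (2)(-1) − (7)(-6) = 40
  (7)(4) − (4)(-1) = 32
Sum = 90, so (signed) Area = 90/2 = 45, |Area| = 45.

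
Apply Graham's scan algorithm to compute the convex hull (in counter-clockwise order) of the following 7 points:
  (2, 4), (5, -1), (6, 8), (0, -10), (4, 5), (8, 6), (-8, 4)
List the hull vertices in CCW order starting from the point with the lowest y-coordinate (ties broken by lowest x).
Hull (CCW) = [(0, -10), (5, -1), (8, 6), (6, 8), (-8, 4)]

Graham scan procedure:
  1. Find the pivot p₀ = point with lowest y (tie → lowest x): (0, -10).
  2. Sort the remaining points by polar angle around p₀.
  3. Walk through sorted points, maintaining a stack; pop the top while the last three entries make a non-left turn (cross product ≤ 0).
  4. Final stack is the convex hull in CCW order: (0, -10), (5, -1), (8, 6), (6, 8), (-8, 4).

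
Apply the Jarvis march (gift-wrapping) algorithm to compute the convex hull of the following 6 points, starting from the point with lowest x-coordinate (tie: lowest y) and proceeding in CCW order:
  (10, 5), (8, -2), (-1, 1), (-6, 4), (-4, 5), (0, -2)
Hull (CCW) = [(-6, 4), (0, -2), (8, -2), (10, 5), (-4, 5)]

Jarvis march: at each step, from the current hull vertex p, select the next vertex q as the point such that every other point lies strictly to the left of (or on) the directed line p → q. (Equivalently: for every other point r, the cross product (q − p) × (r − p) ≥ 0.)
Starting point (lowest x, tie lowest y): (-6, 4). Wrap until returning to start. Resulting hull: (-6, 4), (0, -2), (8, -2), (10, 5), (-4, 5).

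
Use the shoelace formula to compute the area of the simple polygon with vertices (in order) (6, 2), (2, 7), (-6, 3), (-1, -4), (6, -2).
Area = 163/2

Shoelace formula: Area = (1/2) |Σ_i (x_i · y_{i+1} − x_{i+1} · y_i)| (indices mod n). Compute each cross term:
  (6)(7) − (2)(2) = 38
  (2)(3) − (-6)(7) = 48
  (-6)(-4) − (-1)(3) = 27
  (-1)(-2) − (6)(-4) = 26
  (6)(2) − (6)(-2) = 24
Sum = 163, so (signed) Area = 163/2 = 163/2, |Area| = 163/2.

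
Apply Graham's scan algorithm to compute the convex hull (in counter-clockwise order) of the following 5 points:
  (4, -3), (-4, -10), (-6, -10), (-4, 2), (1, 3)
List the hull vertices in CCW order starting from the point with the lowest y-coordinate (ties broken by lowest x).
Hull (CCW) = [(-6, -10), (-4, -10), (4, -3), (1, 3), (-4, 2)]

Graham scan procedure:
  1. Find the pivot p₀ = point with lowest y (tie → lowest x): (-6, -10).
  2. Sort the remaining points by polar angle around p₀.
  3. Walk through sorted points, maintaining a stack; pop the top while the last three entries make a non-left turn (cross product ≤ 0).
  4. Final stack is the convex hull in CCW order: (-6, -10), (-4, -10), (4, -3), (1, 3), (-4, 2).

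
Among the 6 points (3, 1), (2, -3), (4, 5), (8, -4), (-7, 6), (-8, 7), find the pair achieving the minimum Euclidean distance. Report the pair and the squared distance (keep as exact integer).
Pair = ((-7, 6), (-8, 7)); squared distance = 2

Compute all C(6, 2) = 15 pairwise squared distances (x_i − x_j)² + (y_i − y_j)². The minimum is 2, attained by the pair ((-7, 6), (-8, 7)).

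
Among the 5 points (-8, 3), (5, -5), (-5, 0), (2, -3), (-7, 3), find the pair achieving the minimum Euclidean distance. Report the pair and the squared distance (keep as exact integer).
Pair = ((-8, 3), (-7, 3)); squared distance = 1

Compute all C(5, 2) = 10 pairwise squared distances (x_i − x_j)² + (y_i − y_j)². The minimum is 1, attained by the pair ((-8, 3), (-7, 3)).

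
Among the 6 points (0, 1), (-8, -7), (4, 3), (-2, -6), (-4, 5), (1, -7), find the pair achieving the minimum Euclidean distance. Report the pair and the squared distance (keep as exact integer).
Pair = ((-2, -6), (1, -7)); squared distance = 10

Compute all C(6, 2) = 15 pairwise squared distances (x_i − x_j)² + (y_i − y_j)². The minimum is 10, attained by the pair ((-2, -6), (1, -7)).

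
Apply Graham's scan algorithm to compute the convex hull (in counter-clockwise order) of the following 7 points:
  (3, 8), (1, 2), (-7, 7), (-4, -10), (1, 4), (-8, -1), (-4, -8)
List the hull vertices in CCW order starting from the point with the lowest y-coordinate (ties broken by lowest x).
Hull (CCW) = [(-4, -10), (1, 2), (3, 8), (-7, 7), (-8, -1)]

Graham scan procedure:
  1. Find the pivot p₀ = point with lowest y (tie → lowest x): (-4, -10).
  2. Sort the remaining points by polar angle around p₀.
  3. Walk through sorted points, maintaining a stack; pop the top while the last three entries make a non-left turn (cross product ≤ 0).
  4. Final stack is the convex hull in CCW order: (-4, -10), (1, 2), (3, 8), (-7, 7), (-8, -1).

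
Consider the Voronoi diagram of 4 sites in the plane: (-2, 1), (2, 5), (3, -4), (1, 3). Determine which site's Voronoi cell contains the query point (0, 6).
Nearest site = (2, 5)

The Voronoi cell of site s contains exactly those query points closer to s than to any other site. Compute squared distances from q = (0, 6) to each site:
  (2 − 0)² + (5 − 6)² = 5
  (1 − 0)² + (3 − 6)² = 10
  (-2 − 0)² + (1 − 6)² = 29
  (3 − 0)² + (-4 − 6)² = 109
Minimum is attained by (2, 5), so q lies in its Voronoi cell.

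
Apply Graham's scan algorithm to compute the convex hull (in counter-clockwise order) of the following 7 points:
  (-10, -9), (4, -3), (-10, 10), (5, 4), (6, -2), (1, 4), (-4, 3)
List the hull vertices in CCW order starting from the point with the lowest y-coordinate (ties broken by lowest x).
Hull (CCW) = [(-10, -9), (4, -3), (6, -2), (5, 4), (-10, 10)]

Graham scan procedure:
  1. Find the pivot p₀ = point with lowest y (tie → lowest x): (-10, -9).
  2. Sort the remaining points by polar angle around p₀.
  3. Walk through sorted points, maintaining a stack; pop the top while the last three entries make a non-left turn (cross product ≤ 0).
  4. Final stack is the convex hull in CCW order: (-10, -9), (4, -3), (6, -2), (5, 4), (-10, 10).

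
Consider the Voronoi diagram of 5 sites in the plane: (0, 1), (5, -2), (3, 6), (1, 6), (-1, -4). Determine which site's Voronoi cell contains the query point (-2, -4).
Nearest site = (-1, -4)

The Voronoi cell of site s contains exactly those query points closer to s than to any other site. Compute squared distances from q = (-2, -4) to each site:
  (-1 − -2)² + (-4 − -4)² = 1
  (0 − -2)² + (1 − -4)² = 29
  (5 − -2)² + (-2 − -4)² = 53
  (1 − -2)² + (6 − -4)² = 109
  (3 − -2)² + (6 − -4)² = 125
Minimum is attained by (-1, -4), so q lies in its Voronoi cell.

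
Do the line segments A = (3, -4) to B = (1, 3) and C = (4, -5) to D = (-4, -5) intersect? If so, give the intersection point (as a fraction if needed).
No (intersection of containing lines falls outside at least one segment)

Parametrize and solve: t = -1/7, s = 5/56. At least one of these is outside [0, 1], so the segments do not intersect.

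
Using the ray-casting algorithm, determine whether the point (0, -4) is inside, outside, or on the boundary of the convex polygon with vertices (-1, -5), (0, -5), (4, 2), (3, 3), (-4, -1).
The point (0, -4) lies strictly inside the polygon

Cast a horizontal ray to the right from the query point and count how many polygon edges it crosses (each edge strictly once or zero times, handled with the usual half-open convention). 
Parity of crossings → odd ⇒ inside.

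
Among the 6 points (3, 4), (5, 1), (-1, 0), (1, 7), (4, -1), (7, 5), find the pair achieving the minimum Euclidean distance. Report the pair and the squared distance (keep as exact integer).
Pair = ((5, 1), (4, -1)); squared distance = 5

Compute all C(6, 2) = 15 pairwise squared distances (x_i − x_j)² + (y_i − y_j)². The minimum is 5, attained by the pair ((5, 1), (4, -1)).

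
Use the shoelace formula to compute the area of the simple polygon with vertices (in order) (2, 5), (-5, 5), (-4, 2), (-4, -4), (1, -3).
Area = 48

Shoelace formula: Area = (1/2) |Σ_i (x_i · y_{i+1} − x_{i+1} · y_i)| (indices mod n). Compute each cross term:
  (2)(5) − (-5)(5) = 35
  (-5)(2) − (-4)(5) = 10
  (-4)(-4) − (-4)(2) = 24
  (-4)(-3) − (1)(-4) = 16
  (1)(5) − (2)(-3) = 11
Sum = 96, so (signed) Area = 96/2 = 48, |Area| = 48.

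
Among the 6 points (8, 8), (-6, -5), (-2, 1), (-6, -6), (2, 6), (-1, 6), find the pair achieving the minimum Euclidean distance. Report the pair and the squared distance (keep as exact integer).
Pair = ((-6, -5), (-6, -6)); squared distance = 1

Compute all C(6, 2) = 15 pairwise squared distances (x_i − x_j)² + (y_i − y_j)². The minimum is 1, attained by the pair ((-6, -5), (-6, -6)).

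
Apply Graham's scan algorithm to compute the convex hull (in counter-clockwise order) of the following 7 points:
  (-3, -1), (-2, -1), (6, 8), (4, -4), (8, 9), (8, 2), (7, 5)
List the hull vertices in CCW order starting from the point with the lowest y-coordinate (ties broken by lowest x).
Hull (CCW) = [(4, -4), (8, 2), (8, 9), (6, 8), (-3, -1)]

Graham scan procedure:
  1. Find the pivot p₀ = point with lowest y (tie → lowest x): (4, -4).
  2. Sort the remaining points by polar angle around p₀.
  3. Walk through sorted points, maintaining a stack; pop the top while the last three entries make a non-left turn (cross product ≤ 0).
  4. Final stack is the convex hull in CCW order: (4, -4), (8, 2), (8, 9), (6, 8), (-3, -1).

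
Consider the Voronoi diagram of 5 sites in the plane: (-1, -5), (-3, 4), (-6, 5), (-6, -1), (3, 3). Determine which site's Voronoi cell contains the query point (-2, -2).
Nearest site = (-1, -5)

The Voronoi cell of site s contains exactly those query points closer to s than to any other site. Compute squared distances from q = (-2, -2) to each site:
  (-1 − -2)² + (-5 − -2)² = 10
  (-6 − -2)² + (-1 − -2)² = 17
  (-3 − -2)² + (4 − -2)² = 37
  (3 − -2)² + (3 − -2)² = 50
  (-6 − -2)² + (5 − -2)² = 65
Minimum is attained by (-1, -5), so q lies in its Voronoi cell.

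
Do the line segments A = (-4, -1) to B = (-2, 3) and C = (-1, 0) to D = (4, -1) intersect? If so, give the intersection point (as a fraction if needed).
No (intersection of containing lines falls outside at least one segment)

Parametrize and solve: t = 4/11, s = -5/11. At least one of these is outside [0, 1], so the segments do not intersect.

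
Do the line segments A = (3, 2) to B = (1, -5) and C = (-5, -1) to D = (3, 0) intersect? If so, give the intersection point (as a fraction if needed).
Yes; intersection at (65/27, -2/27) (t = 8/27 on AB, s = 25/27 on CD)

Parametrize AB as A + t(B − A) = (3 + -2 t, 2 + -7 t) and CD as C + s(D − C) = (-5 + 8 s, -1 + 1 s). Solve the linear system for (t, s). Determinant = -54 ≠ 0, so a unique intersection of the containing lines exists. Solution: t = 8/27, s = 25/27 — both in [0, 1], so the segments cross. Intersection point: (65/27, -2/27).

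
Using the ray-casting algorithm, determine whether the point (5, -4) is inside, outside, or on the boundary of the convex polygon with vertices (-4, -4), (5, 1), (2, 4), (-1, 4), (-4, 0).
The point (5, -4) lies strictly outside the polygon

Cast a horizontal ray to the right from the query point and count how many polygon edges it crosses (each edge strictly once or zero times, handled with the usual half-open convention). 
Parity of crossings → even ⇒ outside.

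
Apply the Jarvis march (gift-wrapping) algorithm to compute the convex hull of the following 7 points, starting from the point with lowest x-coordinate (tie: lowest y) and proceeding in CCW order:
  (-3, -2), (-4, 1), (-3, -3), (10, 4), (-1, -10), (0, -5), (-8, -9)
Hull (CCW) = [(-8, -9), (-1, -10), (10, 4), (-4, 1)]

Jarvis march: at each step, from the current hull vertex p, select the next vertex q as the point such that every other point lies strictly to the left of (or on) the directed line p → q. (Equivalently: for every other point r, the cross product (q − p) × (r − p) ≥ 0.)
Starting point (lowest x, tie lowest y): (-8, -9). Wrap until returning to start. Resulting hull: (-8, -9), (-1, -10), (10, 4), (-4, 1).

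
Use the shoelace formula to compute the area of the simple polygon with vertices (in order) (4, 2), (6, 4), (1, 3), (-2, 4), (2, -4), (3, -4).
Area = 27

Shoelace formula: Area = (1/2) |Σ_i (x_i · y_{i+1} − x_{i+1} · y_i)| (indices mod n). Compute each cross term:
  (4)(4) − (6)(2) = 4
  (6)(3) − (1)(4) = 14
  (1)(4) − (-2)(3) = 10
  (-2)(-4) − (2)(4) = 0
  (2)(-4) − (3)(-4) = 4
  (3)(2) − (4)(-4) = 22
Sum = 54, so (signed) Area = 54/2 = 27, |Area| = 27.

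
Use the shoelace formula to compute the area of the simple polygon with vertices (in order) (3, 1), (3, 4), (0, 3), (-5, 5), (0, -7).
Area = 89/2

Shoelace formula: Area = (1/2) |Σ_i (x_i · y_{i+1} − x_{i+1} · y_i)| (indices mod n). Compute each cross term:
  (3)(4) − (3)(1) = 9
  (3)(3) − (0)(4) = 9
  (0)(5) − (-5)(3) = 15
  (-5)(-7) − (0)(5) = 35
  (0)(1) − (3)(-7) = 21
Sum = 89, so (signed) Area = 89/2 = 89/2, |Area| = 89/2.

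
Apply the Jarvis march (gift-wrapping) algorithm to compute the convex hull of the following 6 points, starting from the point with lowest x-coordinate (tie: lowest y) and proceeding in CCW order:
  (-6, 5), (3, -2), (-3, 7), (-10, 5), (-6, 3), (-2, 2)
Hull (CCW) = [(-10, 5), (3, -2), (-3, 7)]

Jarvis march: at each step, from the current hull vertex p, select the next vertex q as the point such that every other point lies strictly to the left of (or on) the directed line p → q. (Equivalently: for every other point r, the cross product (q − p) × (r − p) ≥ 0.)
Starting point (lowest x, tie lowest y): (-10, 5). Wrap until returning to start. Resulting hull: (-10, 5), (3, -2), (-3, 7).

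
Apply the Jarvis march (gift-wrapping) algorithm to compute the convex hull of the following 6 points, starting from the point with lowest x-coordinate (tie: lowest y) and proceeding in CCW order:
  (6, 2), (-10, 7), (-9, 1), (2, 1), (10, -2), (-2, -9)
Hull (CCW) = [(-10, 7), (-9, 1), (-2, -9), (10, -2), (6, 2)]

Jarvis march: at each step, from the current hull vertex p, select the next vertex q as the point such that every other point lies strictly to the left of (or on) the directed line p → q. (Equivalently: for every other point r, the cross product (q − p) × (r − p) ≥ 0.)
Starting point (lowest x, tie lowest y): (-10, 7). Wrap until returning to start. Resulting hull: (-10, 7), (-9, 1), (-2, -9), (10, -2), (6, 2).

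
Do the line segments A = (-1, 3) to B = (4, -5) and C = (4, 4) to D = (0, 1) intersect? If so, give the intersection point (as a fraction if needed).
Yes; intersection at (8/47, 53/47) (t = 11/47 on AB, s = 45/47 on CD)

Parametrize AB as A + t(B − A) = (-1 + 5 t, 3 + -8 t) and CD as C + s(D − C) = (4 + -4 s, 4 + -3 s). Solve the linear system for (t, s). Determinant = 47 ≠ 0, so a unique intersection of the containing lines exists. Solution: t = 11/47, s = 45/47 — both in [0, 1], so the segments cross. Intersection point: (8/47, 53/47).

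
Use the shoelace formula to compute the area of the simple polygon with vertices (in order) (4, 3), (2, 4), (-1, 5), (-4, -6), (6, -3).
Area = 64

Shoelace formula: Area = (1/2) |Σ_i (x_i · y_{i+1} − x_{i+1} · y_i)| (indices mod n). Compute each cross term:
  (4)(4) − (2)(3) = 10
  (2)(5) − (-1)(4) = 14
  (-1)(-6) − (-4)(5) = 26
  (-4)(-3) − (6)(-6) = 48
  (6)(3) − (4)(-3) = 30
Sum = 128, so (signed) Area = 128/2 = 64, |Area| = 64.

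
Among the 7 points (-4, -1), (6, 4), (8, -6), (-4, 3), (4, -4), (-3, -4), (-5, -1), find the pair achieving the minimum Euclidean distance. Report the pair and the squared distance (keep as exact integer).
Pair = ((-4, -1), (-5, -1)); squared distance = 1

Compute all C(7, 2) = 21 pairwise squared distances (x_i − x_j)² + (y_i − y_j)². The minimum is 1, attained by the pair ((-4, -1), (-5, -1)).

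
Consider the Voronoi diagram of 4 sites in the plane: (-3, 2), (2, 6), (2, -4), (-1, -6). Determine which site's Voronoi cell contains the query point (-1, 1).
Nearest site = (-3, 2)

The Voronoi cell of site s contains exactly those query points closer to s than to any other site. Compute squared distances from q = (-1, 1) to each site:
  (-3 − -1)² + (2 − 1)² = 5
  (2 − -1)² + (-4 − 1)² = 34
  (2 − -1)² + (6 − 1)² = 34
  (-1 − -1)² + (-6 − 1)² = 49
Minimum is attained by (-3, 2), so q lies in its Voronoi cell.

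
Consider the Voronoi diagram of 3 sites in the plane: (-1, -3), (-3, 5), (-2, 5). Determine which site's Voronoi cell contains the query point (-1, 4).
Nearest site = (-2, 5)

The Voronoi cell of site s contains exactly those query points closer to s than to any other site. Compute squared distances from q = (-1, 4) to each site:
  (-2 − -1)² + (5 − 4)² = 2
  (-3 − -1)² + (5 − 4)² = 5
  (-1 − -1)² + (-3 − 4)² = 49
Minimum is attained by (-2, 5), so q lies in its Voronoi cell.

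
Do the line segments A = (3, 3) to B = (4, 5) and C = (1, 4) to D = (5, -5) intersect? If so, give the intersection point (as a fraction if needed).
No (intersection of containing lines falls outside at least one segment)

Parametrize and solve: t = -14/17, s = 5/17. At least one of these is outside [0, 1], so the segments do not intersect.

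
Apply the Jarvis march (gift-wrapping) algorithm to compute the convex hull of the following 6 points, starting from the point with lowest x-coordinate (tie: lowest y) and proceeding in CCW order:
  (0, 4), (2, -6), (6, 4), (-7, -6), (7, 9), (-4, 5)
Hull (CCW) = [(-7, -6), (2, -6), (6, 4), (7, 9), (-4, 5)]

Jarvis march: at each step, from the current hull vertex p, select the next vertex q as the point such that every other point lies strictly to the left of (or on) the directed line p → q. (Equivalently: for every other point r, the cross product (q − p) × (r − p) ≥ 0.)
Starting point (lowest x, tie lowest y): (-7, -6). Wrap until returning to start. Resulting hull: (-7, -6), (2, -6), (6, 4), (7, 9), (-4, 5).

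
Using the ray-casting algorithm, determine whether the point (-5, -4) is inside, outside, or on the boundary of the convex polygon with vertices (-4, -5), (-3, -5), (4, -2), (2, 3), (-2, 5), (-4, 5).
The point (-5, -4) lies strictly outside the polygon

Cast a horizontal ray to the right from the query point and count how many polygon edges it crosses (each edge strictly once or zero times, handled with the usual half-open convention). 
Parity of crossings → even ⇒ outside.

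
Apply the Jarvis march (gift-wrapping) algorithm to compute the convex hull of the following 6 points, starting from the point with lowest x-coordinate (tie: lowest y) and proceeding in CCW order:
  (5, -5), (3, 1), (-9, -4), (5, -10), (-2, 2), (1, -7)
Hull (CCW) = [(-9, -4), (5, -10), (5, -5), (3, 1), (-2, 2)]

Jarvis march: at each step, from the current hull vertex p, select the next vertex q as the point such that every other point lies strictly to the left of (or on) the directed line p → q. (Equivalently: for every other point r, the cross product (q − p) × (r − p) ≥ 0.)
Starting point (lowest x, tie lowest y): (-9, -4). Wrap until returning to start. Resulting hull: (-9, -4), (5, -10), (5, -5), (3, 1), (-2, 2).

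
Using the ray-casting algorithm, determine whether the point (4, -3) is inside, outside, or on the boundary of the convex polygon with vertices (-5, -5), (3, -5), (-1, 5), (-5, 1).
The point (4, -3) lies strictly outside the polygon

Cast a horizontal ray to the right from the query point and count how many polygon edges it crosses (each edge strictly once or zero times, handled with the usual half-open convention). 
Parity of crossings → even ⇒ outside.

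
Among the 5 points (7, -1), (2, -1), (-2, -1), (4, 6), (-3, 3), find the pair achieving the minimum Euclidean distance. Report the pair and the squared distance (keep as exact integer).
Pair = ((2, -1), (-2, -1)); squared distance = 16

Compute all C(5, 2) = 10 pairwise squared distances (x_i − x_j)² + (y_i − y_j)². The minimum is 16, attained by the pair ((2, -1), (-2, -1)).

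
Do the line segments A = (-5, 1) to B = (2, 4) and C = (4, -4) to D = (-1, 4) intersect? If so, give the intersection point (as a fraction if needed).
Yes; intersection at (-26/71, 212/71) (t = 47/71 on AB, s = 62/71 on CD)

Parametrize AB as A + t(B − A) = (-5 + 7 t, 1 + 3 t) and CD as C + s(D − C) = (4 + -5 s, -4 + 8 s). Solve the linear system for (t, s). Determinant = -71 ≠ 0, so a unique intersection of the containing lines exists. Solution: t = 47/71, s = 62/71 — both in [0, 1], so the segments cross. Intersection point: (-26/71, 212/71).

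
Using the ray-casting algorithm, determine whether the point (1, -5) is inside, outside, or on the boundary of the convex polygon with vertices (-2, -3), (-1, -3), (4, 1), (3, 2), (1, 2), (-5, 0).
The point (1, -5) lies strictly outside the polygon

Cast a horizontal ray to the right from the query point and count how many polygon edges it crosses (each edge strictly once or zero times, handled with the usual half-open convention). 
Parity of crossings → even ⇒ outside.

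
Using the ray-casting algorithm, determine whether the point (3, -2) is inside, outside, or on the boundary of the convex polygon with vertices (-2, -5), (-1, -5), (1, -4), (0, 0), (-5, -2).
The point (3, -2) lies strictly outside the polygon

Cast a horizontal ray to the right from the query point and count how many polygon edges it crosses (each edge strictly once or zero times, handled with the usual half-open convention). 
Parity of crossings → even ⇒ outside.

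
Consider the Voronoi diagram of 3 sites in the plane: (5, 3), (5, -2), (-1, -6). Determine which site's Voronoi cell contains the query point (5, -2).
Nearest site = (5, -2)

The Voronoi cell of site s contains exactly those query points closer to s than to any other site. Compute squared distances from q = (5, -2) to each site:
  (5 − 5)² + (-2 − -2)² = 0
  (5 − 5)² + (3 − -2)² = 25
  (-1 − 5)² + (-6 − -2)² = 52
Minimum is attained by (5, -2), so q lies in its Voronoi cell.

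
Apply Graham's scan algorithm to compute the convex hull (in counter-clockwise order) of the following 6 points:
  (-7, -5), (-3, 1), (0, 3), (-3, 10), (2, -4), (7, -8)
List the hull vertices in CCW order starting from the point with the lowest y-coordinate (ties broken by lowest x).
Hull (CCW) = [(7, -8), (-3, 10), (-7, -5)]

Graham scan procedure:
  1. Find the pivot p₀ = point with lowest y (tie → lowest x): (7, -8).
  2. Sort the remaining points by polar angle around p₀.
  3. Walk through sorted points, maintaining a stack; pop the top while the last three entries make a non-left turn (cross product ≤ 0).
  4. Final stack is the convex hull in CCW order: (7, -8), (-3, 10), (-7, -5).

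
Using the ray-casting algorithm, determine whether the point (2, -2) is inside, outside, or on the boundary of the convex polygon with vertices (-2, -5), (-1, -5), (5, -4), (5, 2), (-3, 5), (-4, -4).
The point (2, -2) lies strictly inside the polygon

Cast a horizontal ray to the right from the query point and count how many polygon edges it crosses (each edge strictly once or zero times, handled with the usual half-open convention). 
Parity of crossings → odd ⇒ inside.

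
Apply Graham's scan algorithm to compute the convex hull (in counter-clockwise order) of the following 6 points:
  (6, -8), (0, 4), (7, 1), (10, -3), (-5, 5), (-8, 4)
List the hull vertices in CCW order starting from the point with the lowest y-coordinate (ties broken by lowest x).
Hull (CCW) = [(6, -8), (10, -3), (7, 1), (0, 4), (-5, 5), (-8, 4)]

Graham scan procedure:
  1. Find the pivot p₀ = point with lowest y (tie → lowest x): (6, -8).
  2. Sort the remaining points by polar angle around p₀.
  3. Walk through sorted points, maintaining a stack; pop the top while the last three entries make a non-left turn (cross product ≤ 0).
  4. Final stack is the convex hull in CCW order: (6, -8), (10, -3), (7, 1), (0, 4), (-5, 5), (-8, 4).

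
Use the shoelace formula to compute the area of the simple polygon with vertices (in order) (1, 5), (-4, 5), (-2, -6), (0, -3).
Area = 34

Shoelace formula: Area = (1/2) |Σ_i (x_i · y_{i+1} − x_{i+1} · y_i)| (indices mod n). Compute each cross term:
  (1)(5) − (-4)(5) = 25
  (-4)(-6) − (-2)(5) = 34
  (-2)(-3) − (0)(-6) = 6
  (0)(5) − (1)(-3) = 3
Sum = 68, so (signed) Area = 68/2 = 34, |Area| = 34.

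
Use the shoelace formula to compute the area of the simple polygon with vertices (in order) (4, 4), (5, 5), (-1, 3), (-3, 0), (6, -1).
Area = 30

Shoelace formula: Area = (1/2) |Σ_i (x_i · y_{i+1} − x_{i+1} · y_i)| (indices mod n). Compute each cross term:
  (4)(5) − (5)(4) = 0
  (5)(3) − (-1)(5) = 20
  (-1)(0) − (-3)(3) = 9
  (-3)(-1) − (6)(0) = 3
  (6)(4) − (4)(-1) = 28
Sum = 60, so (signed) Area = 60/2 = 30, |Area| = 30.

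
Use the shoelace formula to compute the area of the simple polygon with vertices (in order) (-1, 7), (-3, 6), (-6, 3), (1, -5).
Area = 71/2

Shoelace formula: Area = (1/2) |Σ_i (x_i · y_{i+1} − x_{i+1} · y_i)| (indices mod n). Compute each cross term:
  (-1)(6) − (-3)(7) = 15
  (-3)(3) − (-6)(6) = 27
  (-6)(-5) − (1)(3) = 27
  (1)(7) − (-1)(-5) = 2
Sum = 71, so (signed) Area = 71/2 = 71/2, |Area| = 71/2.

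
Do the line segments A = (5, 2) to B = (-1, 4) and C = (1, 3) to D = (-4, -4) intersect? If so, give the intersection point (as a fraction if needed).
No (intersection of containing lines falls outside at least one segment)

Parametrize and solve: t = 33/52, s = -1/26. At least one of these is outside [0, 1], so the segments do not intersect.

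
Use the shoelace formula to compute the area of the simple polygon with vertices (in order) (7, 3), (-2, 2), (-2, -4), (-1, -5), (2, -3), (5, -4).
Area = 101/2

Shoelace formula: Area = (1/2) |Σ_i (x_i · y_{i+1} − x_{i+1} · y_i)| (indices mod n). Compute each cross term:
  (7)(2) − (-2)(3) = 20
  (-2)(-4) − (-2)(2) = 12
  (-2)(-5) − (-1)(-4) = 6
  (-1)(-3) − (2)(-5) = 13
  (2)(-4) − (5)(-3) = 7
  (5)(3) − (7)(-4) = 43
Sum = 101, so (signed) Area = 101/2 = 101/2, |Area| = 101/2.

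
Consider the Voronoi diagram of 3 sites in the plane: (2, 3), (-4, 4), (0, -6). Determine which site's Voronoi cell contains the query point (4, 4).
Nearest site = (2, 3)

The Voronoi cell of site s contains exactly those query points closer to s than to any other site. Compute squared distances from q = (4, 4) to each site:
  (2 − 4)² + (3 − 4)² = 5
  (-4 − 4)² + (4 − 4)² = 64
  (0 − 4)² + (-6 − 4)² = 116
Minimum is attained by (2, 3), so q lies in its Voronoi cell.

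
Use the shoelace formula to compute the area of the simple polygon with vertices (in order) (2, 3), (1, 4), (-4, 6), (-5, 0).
Area = 21

Shoelace formula: Area = (1/2) |Σ_i (x_i · y_{i+1} − x_{i+1} · y_i)| (indices mod n). Compute each cross term:
  (2)(4) − (1)(3) = 5
  (1)(6) − (-4)(4) = 22
  (-4)(0) − (-5)(6) = 30
  (-5)(3) − (2)(0) = -15
Sum = 42, so (signed) Area = 42/2 = 21, |Area| = 21.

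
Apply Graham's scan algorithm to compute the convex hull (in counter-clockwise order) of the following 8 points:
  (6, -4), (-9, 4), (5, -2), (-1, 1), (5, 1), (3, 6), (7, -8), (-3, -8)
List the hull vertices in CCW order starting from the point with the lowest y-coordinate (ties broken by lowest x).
Hull (CCW) = [(-3, -8), (7, -8), (5, 1), (3, 6), (-9, 4)]

Graham scan procedure:
  1. Find the pivot p₀ = point with lowest y (tie → lowest x): (-3, -8).
  2. Sort the remaining points by polar angle around p₀.
  3. Walk through sorted points, maintaining a stack; pop the top while the last three entries make a non-left turn (cross product ≤ 0).
  4. Final stack is the convex hull in CCW order: (-3, -8), (7, -8), (5, 1), (3, 6), (-9, 4).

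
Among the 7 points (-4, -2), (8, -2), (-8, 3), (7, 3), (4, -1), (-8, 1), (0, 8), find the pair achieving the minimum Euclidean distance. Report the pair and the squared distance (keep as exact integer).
Pair = ((-8, 3), (-8, 1)); squared distance = 4

Compute all C(7, 2) = 21 pairwise squared distances (x_i − x_j)² + (y_i − y_j)². The minimum is 4, attained by the pair ((-8, 3), (-8, 1)).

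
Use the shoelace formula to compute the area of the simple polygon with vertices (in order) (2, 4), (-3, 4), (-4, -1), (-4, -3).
Area = 37/2

Shoelace formula: Area = (1/2) |Σ_i (x_i · y_{i+1} − x_{i+1} · y_i)| (indices mod n). Compute each cross term:
  (2)(4) − (-3)(4) = 20
  (-3)(-1) − (-4)(4) = 19
  (-4)(-3) − (-4)(-1) = 8
  (-4)(4) − (2)(-3) = -10
Sum = 37, so (signed) Area = 37/2 = 37/2, |Area| = 37/2.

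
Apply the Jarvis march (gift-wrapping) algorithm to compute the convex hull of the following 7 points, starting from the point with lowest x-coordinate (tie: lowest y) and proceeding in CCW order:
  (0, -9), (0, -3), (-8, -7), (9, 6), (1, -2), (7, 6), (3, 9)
Hull (CCW) = [(-8, -7), (0, -9), (9, 6), (3, 9)]

Jarvis march: at each step, from the current hull vertex p, select the next vertex q as the point such that every other point lies strictly to the left of (or on) the directed line p → q. (Equivalently: for every other point r, the cross product (q − p) × (r − p) ≥ 0.)
Starting point (lowest x, tie lowest y): (-8, -7). Wrap until returning to start. Resulting hull: (-8, -7), (0, -9), (9, 6), (3, 9).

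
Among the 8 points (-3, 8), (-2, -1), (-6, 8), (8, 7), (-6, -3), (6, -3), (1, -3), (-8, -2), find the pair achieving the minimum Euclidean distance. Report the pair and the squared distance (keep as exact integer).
Pair = ((-6, -3), (-8, -2)); squared distance = 5

Compute all C(8, 2) = 28 pairwise squared distances (x_i − x_j)² + (y_i − y_j)². The minimum is 5, attained by the pair ((-6, -3), (-8, -2)).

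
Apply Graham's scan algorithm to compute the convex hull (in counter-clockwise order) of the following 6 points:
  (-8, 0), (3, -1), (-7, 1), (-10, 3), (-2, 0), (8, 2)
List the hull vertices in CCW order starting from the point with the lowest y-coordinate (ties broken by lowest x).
Hull (CCW) = [(3, -1), (8, 2), (-10, 3), (-8, 0)]

Graham scan procedure:
  1. Find the pivot p₀ = point with lowest y (tie → lowest x): (3, -1).
  2. Sort the remaining points by polar angle around p₀.
  3. Walk through sorted points, maintaining a stack; pop the top while the last three entries make a non-left turn (cross product ≤ 0).
  4. Final stack is the convex hull in CCW order: (3, -1), (8, 2), (-10, 3), (-8, 0).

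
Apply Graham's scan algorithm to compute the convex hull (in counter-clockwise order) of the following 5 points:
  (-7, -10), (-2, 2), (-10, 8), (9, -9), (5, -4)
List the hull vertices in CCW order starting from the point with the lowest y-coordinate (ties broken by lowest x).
Hull (CCW) = [(-7, -10), (9, -9), (5, -4), (-2, 2), (-10, 8)]

Graham scan procedure:
  1. Find the pivot p₀ = point with lowest y (tie → lowest x): (-7, -10).
  2. Sort the remaining points by polar angle around p₀.
  3. Walk through sorted points, maintaining a stack; pop the top while the last three entries make a non-left turn (cross product ≤ 0).
  4. Final stack is the convex hull in CCW order: (-7, -10), (9, -9), (5, -4), (-2, 2), (-10, 8).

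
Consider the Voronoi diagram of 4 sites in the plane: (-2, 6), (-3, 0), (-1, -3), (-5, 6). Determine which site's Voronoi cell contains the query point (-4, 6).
Nearest site = (-5, 6)

The Voronoi cell of site s contains exactly those query points closer to s than to any other site. Compute squared distances from q = (-4, 6) to each site:
  (-5 − -4)² + (6 − 6)² = 1
  (-2 − -4)² + (6 − 6)² = 4
  (-3 − -4)² + (0 − 6)² = 37
  (-1 − -4)² + (-3 − 6)² = 90
Minimum is attained by (-5, 6), so q lies in its Voronoi cell.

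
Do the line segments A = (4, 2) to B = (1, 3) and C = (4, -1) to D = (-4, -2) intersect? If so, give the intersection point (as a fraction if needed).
No (intersection of containing lines falls outside at least one segment)

Parametrize and solve: t = -24/11, s = -9/11. At least one of these is outside [0, 1], so the segments do not intersect.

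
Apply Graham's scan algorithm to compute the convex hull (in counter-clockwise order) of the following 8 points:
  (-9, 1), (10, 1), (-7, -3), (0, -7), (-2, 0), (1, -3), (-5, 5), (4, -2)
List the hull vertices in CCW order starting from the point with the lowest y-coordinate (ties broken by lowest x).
Hull (CCW) = [(0, -7), (10, 1), (-5, 5), (-9, 1), (-7, -3)]

Graham scan procedure:
  1. Find the pivot p₀ = point with lowest y (tie → lowest x): (0, -7).
  2. Sort the remaining points by polar angle around p₀.
  3. Walk through sorted points, maintaining a stack; pop the top while the last three entries make a non-left turn (cross product ≤ 0).
  4. Final stack is the convex hull in CCW order: (0, -7), (10, 1), (-5, 5), (-9, 1), (-7, -3).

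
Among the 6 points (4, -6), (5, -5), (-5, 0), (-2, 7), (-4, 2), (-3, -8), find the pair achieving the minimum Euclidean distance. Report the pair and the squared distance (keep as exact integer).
Pair = ((4, -6), (5, -5)); squared distance = 2

Compute all C(6, 2) = 15 pairwise squared distances (x_i − x_j)² + (y_i − y_j)². The minimum is 2, attained by the pair ((4, -6), (5, -5)).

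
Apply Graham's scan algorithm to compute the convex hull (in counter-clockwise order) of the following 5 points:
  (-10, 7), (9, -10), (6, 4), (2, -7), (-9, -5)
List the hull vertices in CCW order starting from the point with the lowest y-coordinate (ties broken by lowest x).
Hull (CCW) = [(9, -10), (6, 4), (-10, 7), (-9, -5)]

Graham scan procedure:
  1. Find the pivot p₀ = point with lowest y (tie → lowest x): (9, -10).
  2. Sort the remaining points by polar angle around p₀.
  3. Walk through sorted points, maintaining a stack; pop the top while the last three entries make a non-left turn (cross product ≤ 0).
  4. Final stack is the convex hull in CCW order: (9, -10), (6, 4), (-10, 7), (-9, -5).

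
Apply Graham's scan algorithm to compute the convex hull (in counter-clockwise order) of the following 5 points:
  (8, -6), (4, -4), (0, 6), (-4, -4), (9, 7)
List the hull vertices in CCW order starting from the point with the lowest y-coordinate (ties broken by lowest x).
Hull (CCW) = [(8, -6), (9, 7), (0, 6), (-4, -4)]

Graham scan procedure:
  1. Find the pivot p₀ = point with lowest y (tie → lowest x): (8, -6).
  2. Sort the remaining points by polar angle around p₀.
  3. Walk through sorted points, maintaining a stack; pop the top while the last three entries make a non-left turn (cross product ≤ 0).
  4. Final stack is the convex hull in CCW order: (8, -6), (9, 7), (0, 6), (-4, -4).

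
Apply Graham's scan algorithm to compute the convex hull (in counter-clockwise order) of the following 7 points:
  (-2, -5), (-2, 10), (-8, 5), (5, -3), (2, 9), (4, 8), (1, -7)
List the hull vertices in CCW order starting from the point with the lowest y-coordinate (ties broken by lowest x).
Hull (CCW) = [(1, -7), (5, -3), (4, 8), (2, 9), (-2, 10), (-8, 5), (-2, -5)]

Graham scan procedure:
  1. Find the pivot p₀ = point with lowest y (tie → lowest x): (1, -7).
  2. Sort the remaining points by polar angle around p₀.
  3. Walk through sorted points, maintaining a stack; pop the top while the last three entries make a non-left turn (cross product ≤ 0).
  4. Final stack is the convex hull in CCW order: (1, -7), (5, -3), (4, 8), (2, 9), (-2, 10), (-8, 5), (-2, -5).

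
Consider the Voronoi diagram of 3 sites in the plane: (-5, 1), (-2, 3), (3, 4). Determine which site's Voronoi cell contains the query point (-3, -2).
Nearest site = (-5, 1)

The Voronoi cell of site s contains exactly those query points closer to s than to any other site. Compute squared distances from q = (-3, -2) to each site:
  (-5 − -3)² + (1 − -2)² = 13
  (-2 − -3)² + (3 − -2)² = 26
  (3 − -3)² + (4 − -2)² = 72
Minimum is attained by (-5, 1), so q lies in its Voronoi cell.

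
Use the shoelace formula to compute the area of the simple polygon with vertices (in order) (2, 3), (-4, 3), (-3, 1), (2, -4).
Area = 47/2

Shoelace formula: Area = (1/2) |Σ_i (x_i · y_{i+1} − x_{i+1} · y_i)| (indices mod n). Compute each cross term:
  (2)(3) − (-4)(3) = 18
  (-4)(1) − (-3)(3) = 5
  (-3)(-4) − (2)(1) = 10
  (2)(3) − (2)(-4) = 14
Sum = 47, so (signed) Area = 47/2 = 47/2, |Area| = 47/2.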